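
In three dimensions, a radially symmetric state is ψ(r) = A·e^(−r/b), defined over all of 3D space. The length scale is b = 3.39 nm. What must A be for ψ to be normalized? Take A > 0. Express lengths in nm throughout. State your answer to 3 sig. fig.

A ≈ 0.0904 nm^(-3/2)

The normalization condition is ∫|ψ|² 4πr² dr = 1 from 0 to ∞.
In 3D with spherical symmetry the volume element is 4πr² dr.
∫|ψ|² 4πr² dr = A²·(π·b^3).
Hence A² = 1/[π·b^3].
Plugging in b = 3.39 yields A = 0.09039.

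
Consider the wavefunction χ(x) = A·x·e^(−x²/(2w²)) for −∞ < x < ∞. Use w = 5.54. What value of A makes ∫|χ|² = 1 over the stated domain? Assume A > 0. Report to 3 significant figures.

Require ∫ |χ|² dx = 1 over the whole domain.
With χ = A·x·e^(−x²/(2w²)), the integral evaluates to A²·[√(π)·w^3/2].
Hence A² = 1/[√(π)·w^3/2].
With w = 5.54: A² = 0.006636 and A = 0.08146.

A ≈ 0.0815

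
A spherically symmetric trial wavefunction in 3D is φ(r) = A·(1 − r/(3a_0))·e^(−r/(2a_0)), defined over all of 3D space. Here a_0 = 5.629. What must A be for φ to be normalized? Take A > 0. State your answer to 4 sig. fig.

A ≈ 0.02587

Normalization requires ∫|φ|² 4πr² dr = 1, integrated from 0 to ∞.
(Spherical symmetry: dV = 4πr² dr.)
Carrying out the integral gives A² · 8·π·a_0^3/3.
Substituting a_0 = 5.629 gives A² = 0.00066925, so A = 0.025870.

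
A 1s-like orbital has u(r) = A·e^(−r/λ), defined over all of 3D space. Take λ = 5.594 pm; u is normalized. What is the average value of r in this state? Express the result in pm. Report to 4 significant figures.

⟨r⟩ ≈ 8.391 pm

The expectation value is the |u|²-weighted average of r: ∫ r|u|² 4πr² dr.
Since the A² factors cancel between numerator and denominator, ⟨r⟩ = 3·λ/2.
With λ = 5.594, ⟨r⟩ = 8.3910.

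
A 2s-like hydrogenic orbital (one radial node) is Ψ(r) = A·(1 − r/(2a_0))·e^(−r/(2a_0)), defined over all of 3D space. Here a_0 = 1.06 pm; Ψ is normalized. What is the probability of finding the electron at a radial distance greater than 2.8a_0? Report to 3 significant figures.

P ≈ 0.937

P = ∫ |Ψ|² 4πr² dr over r > 2.8a_0.
Normalization gives A² = 1/(8·π·a_0^3).
Let u = r/a_0; then A², 4π and the length scale all cancel, so P = ∫_{2.8}^{∞} u^2·(1 - u/2)^2·e^(-u) du ÷ ∫_{0}^{∞} u^2·(1 - u/2)^2·e^(-u) du.
An antiderivative of u^2·(1 - u/2)^2·e^(-u) is -(u^4/4 + u^2 + 2·u + 2)·e^(-u); evaluating from 2.8 to ∞ gives ≈ 1.8733, while the full integral is 2.
The region integral divided by the full integral gives P = 0.9367.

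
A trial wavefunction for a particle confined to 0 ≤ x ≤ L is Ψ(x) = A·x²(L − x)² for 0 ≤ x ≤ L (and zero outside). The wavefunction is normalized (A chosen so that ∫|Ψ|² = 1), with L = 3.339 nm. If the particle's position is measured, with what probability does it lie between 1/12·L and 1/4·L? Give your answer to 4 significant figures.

The probability is P = ∫ |Ψ|² dx over [1/12·L, 1/4·L].
With A² fixed by ∫|Ψ|² = 1, i.e. A² = (L^9/630)^(−1), substitute and integrate.
In terms of u = x/L (A² and the length scale cancel between numerator and denominator), P = [∫_{1/12}^{1/4} u^4·(1 - u)^4 du] / [∫_{0}^{1} u^4·(1 - u)^4 du].
An antiderivative of u^4·(1 - u)^4 is u^5·(70·u^4 - 315·u^3 + 540·u^2 - 420·u + 126)/630; evaluating from 1/12 to 1/4 gives ≈ 0.0000770591, while the full integral is 1/630.
The result is P = 0.048547.

P ≈ 0.04855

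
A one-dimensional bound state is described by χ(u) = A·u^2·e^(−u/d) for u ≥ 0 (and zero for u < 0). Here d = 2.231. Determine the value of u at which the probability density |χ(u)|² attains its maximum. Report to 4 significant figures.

Differentiate |χ(u)|² with respect to u and set to zero.
Solving yields u = 2·d.
With d = 2.231, the most probable position is 4.4620.

u ≈ 4.462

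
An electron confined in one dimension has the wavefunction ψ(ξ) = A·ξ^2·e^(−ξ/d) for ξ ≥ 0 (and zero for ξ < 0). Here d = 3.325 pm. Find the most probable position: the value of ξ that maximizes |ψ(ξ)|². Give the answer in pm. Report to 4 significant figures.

ξ ≈ 6.650 pm

Differentiate |ψ(ξ)|² with respect to ξ and set to zero.
This gives ξ = 2·d.
With d = 3.325, the most probable position is 6.6500 pm.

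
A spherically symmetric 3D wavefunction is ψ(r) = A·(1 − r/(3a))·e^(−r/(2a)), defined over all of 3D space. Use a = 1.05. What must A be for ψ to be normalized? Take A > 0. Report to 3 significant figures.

The normalization condition is ∫|ψ|² 4πr² dr = 1 from 0 to ∞.
In 3D with spherical symmetry the volume element is 4πr² dr.
With ∫₀^∞ r^4 e^(−αr) dr = 4!/α^5, the integral (without the A² prefactor) comes out to 8·π·a^3/3.
Setting this equal to 1 gives A² = 1/(8·π·a^3/3).
Plugging in a = 1.05 yields A = 0.3211.

A ≈ 0.321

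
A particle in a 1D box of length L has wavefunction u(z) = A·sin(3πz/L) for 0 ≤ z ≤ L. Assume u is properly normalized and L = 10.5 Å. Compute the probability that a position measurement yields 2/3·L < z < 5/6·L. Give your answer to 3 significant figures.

P ≈ 0.167

The probability is P = ∫ |u|² dz over [2/3·L, 5/6·L].
Since A² = 1/(L/2), this is the region integral divided by the full normalization integral.
Let t = z/L; then A² and the length scale cancel, so P = ∫_{2/3}^{5/6} sin(3·π·t)^2 dt ÷ ∫_{0}^{1} sin(3·π·t)^2 dt.
Using ∫ sin(3·π·t)^2 dt = t/2 - sin(6·π·t)/(12·π), the numerator is 1/12 and the denominator is 1/2.
Evaluating gives P = 1/6.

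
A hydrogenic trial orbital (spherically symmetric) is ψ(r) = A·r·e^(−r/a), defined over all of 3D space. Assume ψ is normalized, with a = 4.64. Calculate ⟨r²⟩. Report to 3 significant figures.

⟨r^2⟩ ≈ 161

The expectation value is the |ψ|²-weighted average of r^2: ∫ r^2|ψ|² 4πr² dr.
Evaluating both integrals, ⟨r²⟩ = 15·a^2/2.
Putting a = 4.64 gives 161.5.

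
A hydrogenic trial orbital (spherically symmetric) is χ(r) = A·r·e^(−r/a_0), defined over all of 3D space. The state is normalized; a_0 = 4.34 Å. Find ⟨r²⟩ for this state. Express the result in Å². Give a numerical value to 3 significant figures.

⟨r²⟩ = ∫ r^2 |χ|² 4πr² dr over the full domain.
The ratio of the moment integral to the normalization integral gives ⟨r²⟩ = 15·a_0^2/2.
Putting a_0 = 4.34 gives 141.3.

⟨r^2⟩ ≈ 141 Å^2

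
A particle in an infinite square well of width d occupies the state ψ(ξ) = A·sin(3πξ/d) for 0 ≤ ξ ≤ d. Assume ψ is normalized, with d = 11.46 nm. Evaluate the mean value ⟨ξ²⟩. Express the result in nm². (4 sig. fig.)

The expectation value is the |ψ|²-weighted average of ξ^2: ∫ ξ^2|ψ|² dξ.
Since the A² factors cancel between numerator and denominator, ⟨ξ²⟩ = -d^2/(18·π^2) + d^2/3.
Putting d = 11.46 gives 43.038.

⟨ξ^2⟩ ≈ 43.04 nm^2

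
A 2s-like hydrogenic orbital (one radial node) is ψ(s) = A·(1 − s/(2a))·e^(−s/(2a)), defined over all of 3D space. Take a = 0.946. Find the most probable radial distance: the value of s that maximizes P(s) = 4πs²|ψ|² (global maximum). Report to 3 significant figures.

s ≈ 4.95

Set d/ds [P(s) = 4πs²|ψ|²] = 0 and solve for s > 0.
This gives s = a·(√(5) + 3).
With a = 0.946, the most probable radial distance is 4.953.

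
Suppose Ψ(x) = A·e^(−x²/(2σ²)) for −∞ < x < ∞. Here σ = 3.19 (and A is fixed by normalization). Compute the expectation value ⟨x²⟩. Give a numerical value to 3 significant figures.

⟨x^2⟩ ≈ 5.09

The expectation value is the |Ψ|²-weighted average of x^2: ∫ x^2|Ψ|² dx.
Using the Gaussian integral ∫_{−∞}^{∞} e^(−αx²) dx = √(π/α), evaluating both integrals, ⟨x²⟩ = σ^2/2.
With σ = 3.19, ⟨x^2⟩ = 5.088.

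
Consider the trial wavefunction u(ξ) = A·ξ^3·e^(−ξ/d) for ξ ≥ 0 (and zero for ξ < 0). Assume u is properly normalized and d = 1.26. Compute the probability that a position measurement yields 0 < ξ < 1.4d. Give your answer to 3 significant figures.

P ≈ 0.0244

P = ∫_{0}^{1.4d} |u(ξ)|² dξ.
The normalization integral ∫|u|²dξ over the whole domain equals 45·d^7/8·A², and A² cancels in the ratio.
Let t = ξ/d; then A² and the length scale cancel, so P = ∫_{0}^{1.4} t^6·e^(-2·t) dt ÷ ∫_{0}^{∞} t^6·e^(-2·t) dt.
With ∫ t^6·e^(-2·t) dt = -(4·t^6 + 12·t^5 + 30·t^4 + 60·t^3 + 90·t^2 + 90·t + 45)·e^(-2·t)/8 + C, the region integral is ≈ 0.13731 and the full one is 45/8.
Evaluating gives P = 0.02441.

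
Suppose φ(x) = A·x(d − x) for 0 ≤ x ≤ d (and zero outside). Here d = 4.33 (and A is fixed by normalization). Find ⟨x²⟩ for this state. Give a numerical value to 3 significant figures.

By definition ⟨x²⟩ = ∫ x^2 |φ(x)|² dx.
Expanding the polynomial and integrating term by term, evaluating both integrals, ⟨x²⟩ = 2·d^2/7.
Putting d = 4.33 gives 5.357.

⟨x^2⟩ ≈ 5.36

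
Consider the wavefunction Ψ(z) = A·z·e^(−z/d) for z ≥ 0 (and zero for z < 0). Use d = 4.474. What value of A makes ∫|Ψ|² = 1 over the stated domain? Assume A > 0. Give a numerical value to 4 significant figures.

A ≈ 0.2113

We need A² ∫|f|² dz = 1, taking the integral from 0 to ∞.
With ∫₀^∞ z^2 e^(−αz) dz = 2!/α^3, carrying out the integral gives A² · d^3/4.
Hence A² = 1/[d^3/4].
With d = 4.474: A² = 0.044665 and A = 0.21134.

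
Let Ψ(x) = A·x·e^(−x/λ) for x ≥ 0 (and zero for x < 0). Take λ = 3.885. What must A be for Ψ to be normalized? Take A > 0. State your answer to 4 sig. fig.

A ≈ 0.2612

We need A² ∫|f|² dx = 1, taking the integral from 0 to ∞.
Using ∫₀^∞ xⁿ e^(−αx) dx = n!/αⁿ⁺¹, with Ψ = A·x·e^(−x/λ), the integral evaluates to A²·[λ^3/4].
Hence A² = 1/[λ^3/4].
With λ = 3.885: A² = 0.068216 and A = 0.26118.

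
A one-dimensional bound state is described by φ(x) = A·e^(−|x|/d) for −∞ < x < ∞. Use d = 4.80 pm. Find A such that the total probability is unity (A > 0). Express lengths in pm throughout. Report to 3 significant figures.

A ≈ 0.456 pm^(-1/2)

Normalization requires ∫|φ|² dx = 1, integrated from −∞ to ∞.
With φ = A·e^(−|x|/d), the integral evaluates to A²·[d].
With d = 4.80: A² = 0.2083 and A = 0.4564.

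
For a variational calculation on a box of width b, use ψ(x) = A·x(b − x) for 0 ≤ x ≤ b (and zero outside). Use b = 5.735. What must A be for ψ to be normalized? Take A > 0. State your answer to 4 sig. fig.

A ≈ 0.06954

The normalization condition is ∫|ψ|² dx = 1 from 0 to b.
Carrying out the integral gives A² · b^5/30.
Setting this equal to 1 gives A² = 1/(b^5/30).
Plugging in b = 5.735 yields A = 0.069539.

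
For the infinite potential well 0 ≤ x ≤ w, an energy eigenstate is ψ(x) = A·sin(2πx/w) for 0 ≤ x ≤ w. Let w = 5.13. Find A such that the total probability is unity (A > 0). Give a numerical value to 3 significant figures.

Require ∫ |ψ|² dx = 1 over the whole domain.
Using sin²θ = (1 − cos 2θ)/2, ∫|ψ|² dx = A²·(w/2).
So A² = (w/2)^(−1).
Plugging in w = 5.13 yields A = 0.6244.

A ≈ 0.624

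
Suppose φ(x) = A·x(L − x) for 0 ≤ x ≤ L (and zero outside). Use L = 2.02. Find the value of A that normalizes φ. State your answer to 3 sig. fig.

The normalization condition is ∫|φ|² dx = 1 from 0 to L.
With φ = A·x(L − x), the integral evaluates to A²·[L^5/30].
Hence A² = 1/[L^5/30].
With L = 2.02: A² = 0.8920 and A = 0.9445.

A ≈ 0.944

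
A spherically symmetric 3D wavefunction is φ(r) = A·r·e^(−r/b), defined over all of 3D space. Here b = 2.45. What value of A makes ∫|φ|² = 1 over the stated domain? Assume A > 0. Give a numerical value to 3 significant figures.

Require ∫ |φ|² 4πr² dr = 1 over the whole domain.
Recall ∫₀^∞ r^m e^(−r/β) dr = m!·β^(m+1), carrying out the integral gives A² · 3·π·b^5.
Setting this equal to 1 gives A² = 1/(3·π·b^5).
Substituting b = 2.45 gives A² = 0.001202, so A = 0.03467.

A ≈ 0.0347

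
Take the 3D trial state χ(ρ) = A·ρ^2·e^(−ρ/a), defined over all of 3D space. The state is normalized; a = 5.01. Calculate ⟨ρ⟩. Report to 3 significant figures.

⟨ρ⟩ ≈ 17.5

⟨ρ⟩ = ∫ ρ |χ|² 4πρ² dρ over the full domain.
Evaluating both integrals, ⟨ρ⟩ = 7·a/2.
With a = 5.01, ⟨ρ⟩ = 17.54.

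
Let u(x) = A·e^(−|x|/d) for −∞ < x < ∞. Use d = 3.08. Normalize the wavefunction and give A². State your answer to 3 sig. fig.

A^2 ≈ 0.325

Normalization requires ∫|u|² dx = 1, integrated from −∞ to ∞.
Recall ∫₀^∞ x^m e^(−x/β) dx = m!·β^(m+1), with u = A·e^(−|x|/d), the integral evaluates to A²·[d].
Hence A² = 1/[d].
Substituting d = 3.08 gives A² = 0.3247, so A = 0.5698.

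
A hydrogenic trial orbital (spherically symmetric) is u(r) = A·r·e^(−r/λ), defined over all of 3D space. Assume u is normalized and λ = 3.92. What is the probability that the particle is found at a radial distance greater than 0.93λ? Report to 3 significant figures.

P ≈ 0.959

Integrate the radial probability density 4πr²|u|² over r > 0.93λ.
A² is fixed by ∫₀^∞ 4πr²|u|² dr = 1, i.e. A² = (3·π·λ^5)^(−1).
In terms of t = r/λ (A², 4π and the length scale all cancel between numerator and denominator), P = [∫_{0.93}^{∞} t^4·e^(-2·t) dt] / [∫_{0}^{∞} t^4·e^(-2·t) dt].
With ∫ t^4·e^(-2·t) dt = -(t^4/2 + t^3 + 3·t^2/2 + 3·t/2 + 3/4)·e^(-2·t) + C, the region integral is ≈ 0.71932 and the full one is 3/4.
The region integral divided by the full integral gives P = 0.9591.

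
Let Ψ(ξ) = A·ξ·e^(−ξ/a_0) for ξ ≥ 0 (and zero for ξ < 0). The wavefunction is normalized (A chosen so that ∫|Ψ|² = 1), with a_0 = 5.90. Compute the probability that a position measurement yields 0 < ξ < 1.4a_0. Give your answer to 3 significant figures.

P ≈ 0.531

P = ∫_{0}^{1.4a_0} |Ψ(ξ)|² dξ.
With A² fixed by ∫|Ψ|² = 1, i.e. A² = (a_0^3/4)^(−1), substitute and integrate.
Let u = ξ/a_0; then A² and the length scale cancel, so P = ∫_{0}^{1.4} u^2·e^(-2·u) du ÷ ∫_{0}^{∞} u^2·e^(-2·u) du.
Using ∫ u^2·e^(-2·u) du = -(2·u^2 + 2·u + 1)·e^(-2·u)/4, the numerator is 1/4 - 193·e^(-14/5)/100 and the denominator is 1/4.
Taking the ratio, P = 0.5305.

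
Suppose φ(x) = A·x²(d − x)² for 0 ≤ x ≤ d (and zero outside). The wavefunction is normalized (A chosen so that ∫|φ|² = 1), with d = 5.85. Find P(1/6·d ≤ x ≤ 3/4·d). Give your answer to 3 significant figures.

The probability is P = ∫ |φ|² dx over [1/6·d, 3/4·d].
The normalization integral ∫|φ|²dx over the whole domain equals d^9/630·A², and A² cancels in the ratio.
Substituting u = x/d, A² and the length scale cancel in the ratio: P = ∫_{1/6}^{3/4} u^4·(1 - u)^4 du / ∫_{0}^{1} u^4·(1 - u)^4 du.
With ∫ u^4·(1 - u)^4 du = u^5·(70·u^4 - 315·u^3 + 540·u^2 - 420·u + 126)/630 + C, the region integral is ≈ 0.0014954 and the full one is 1/630.
This works out to P = 0.9421.

P ≈ 0.942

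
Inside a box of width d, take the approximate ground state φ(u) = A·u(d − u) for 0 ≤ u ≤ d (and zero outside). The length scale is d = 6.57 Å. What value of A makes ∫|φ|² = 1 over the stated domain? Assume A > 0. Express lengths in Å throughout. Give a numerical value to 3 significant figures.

A ≈ 0.0495 Å^(-5/2)

Normalization requires ∫|φ|² du = 1, integrated from 0 to d.
Carrying out the integral gives A² · d^5/30.
Setting this equal to 1 gives A² = 1/(d^5/30).
With d = 6.57: A² = 0.002451 and A = 0.04950.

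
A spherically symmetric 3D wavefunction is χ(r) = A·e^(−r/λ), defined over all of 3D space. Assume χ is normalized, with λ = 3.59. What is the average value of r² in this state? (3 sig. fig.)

⟨r^2⟩ ≈ 38.7

The expectation value is the |χ|²-weighted average of r^2: ∫ r^2|χ|² 4πr² dr.
Evaluating both integrals, ⟨r²⟩ = 3·λ^2.
Putting λ = 3.59 gives 38.66.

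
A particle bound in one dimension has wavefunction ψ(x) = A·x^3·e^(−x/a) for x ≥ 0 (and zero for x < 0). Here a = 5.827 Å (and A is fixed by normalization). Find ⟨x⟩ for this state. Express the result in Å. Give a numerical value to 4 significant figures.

The expectation value is the |ψ|²-weighted average of x: ∫ x|ψ|² dx.
Using ∫₀^∞ xⁿ e^(−αx) dx = n!/αⁿ⁺¹, since the A² factors cancel between numerator and denominator, ⟨x⟩ = 7·a/2.
Putting a = 5.827 gives 20.395.

⟨x⟩ ≈ 20.39 Å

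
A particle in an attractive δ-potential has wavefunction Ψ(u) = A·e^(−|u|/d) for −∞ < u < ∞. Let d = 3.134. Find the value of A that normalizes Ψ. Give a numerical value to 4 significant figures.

Require ∫ |Ψ|² du = 1 over the whole domain.
With ∫₀^∞ u^0 e^(−αu) du = 0!/α^1, ∫|Ψ|² du = A²·(d).
So A² = (d)^(−1).
Plugging in d = 3.134 yields A = 0.56487.

A ≈ 0.5649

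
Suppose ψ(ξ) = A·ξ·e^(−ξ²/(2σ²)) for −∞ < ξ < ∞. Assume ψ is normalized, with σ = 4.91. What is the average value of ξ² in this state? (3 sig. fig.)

⟨ξ^2⟩ ≈ 36.2

⟨ξ²⟩ = ∫ ξ^2 |ψ|² dξ over the full domain.
Using the Gaussian integral ∫_{−∞}^{∞} e^(−αξ²) dξ = √(π/α), since the A² factors cancel between numerator and denominator, ⟨ξ²⟩ = 3·σ^2/2.
Putting σ = 4.91 gives 36.16.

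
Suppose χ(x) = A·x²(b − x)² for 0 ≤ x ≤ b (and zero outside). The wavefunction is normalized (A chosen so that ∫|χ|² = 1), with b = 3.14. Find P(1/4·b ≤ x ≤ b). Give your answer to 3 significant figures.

|χ|² is the probability density, so P = ∫_{1/4·b}^{b} |χ|² dx.
Since A² = 1/(b^9/630), this is the region integral divided by the full normalization integral.
In terms of u = x/b (A² and the length scale cancel between numerator and denominator), P = [∫_{1/4}^{1} u^4·(1 - u)^4 du] / [∫_{0}^{1} u^4·(1 - u)^4 du].
An antiderivative of u^4·(1 - u)^4 is u^5·(70·u^4 - 315·u^3 + 540·u^2 - 420·u + 126)/630; evaluating from 1/4 to 1 gives ≈ 0.0015096, while the full integral is 1/630.
This works out to P = 0.9511.

P ≈ 0.951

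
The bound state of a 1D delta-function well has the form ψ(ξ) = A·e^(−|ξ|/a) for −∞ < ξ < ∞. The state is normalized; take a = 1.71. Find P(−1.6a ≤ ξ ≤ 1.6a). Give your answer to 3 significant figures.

The probability is P = ∫ |ψ|² dξ over [−1.6a, 1.6a].
The normalization integral ∫|ψ|²dξ over the whole domain equals a·A², and A² cancels in the ratio.
Both integrals are even about ξ = 0, so only the ξ ≥ 0 halves are needed (the factors of 2 cancel). Substituting u = ξ/a, A² and the length scale cancel in the ratio: P = ∫_{0}^{1.6} e^(-2·u) du / ∫_{0}^{∞} e^(-2·u) du.
With ∫ e^(-2·u) du = -e^(-2·u)/2 + C, the region integral is 1/2 - e^(-16/5)/2 and the full one is 1/2.
Evaluating gives P = 0.9592.

P ≈ 0.959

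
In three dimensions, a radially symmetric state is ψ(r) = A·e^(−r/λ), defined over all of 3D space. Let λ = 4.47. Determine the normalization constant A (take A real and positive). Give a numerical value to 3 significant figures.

A ≈ 0.0597

Normalization requires ∫|ψ|² 4πr² dr = 1, integrated from 0 to ∞.
In 3D with spherical symmetry the volume element is 4πr² dr.
With ∫₀^∞ r^2 e^(−αr) dr = 2!/α^3, ∫|ψ|² 4πr² dr = A²·(π·λ^3).
Setting this equal to 1 gives A² = 1/(π·λ^3).
With λ = 4.47: A² = 0.003564 and A = 0.05970.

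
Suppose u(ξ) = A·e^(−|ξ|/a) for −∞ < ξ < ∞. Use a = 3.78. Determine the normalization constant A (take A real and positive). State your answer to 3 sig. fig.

Normalization requires ∫|u|² dξ = 1, integrated from −∞ to ∞.
With ∫₀^∞ ξ^0 e^(−αξ) dξ = 0!/α^1, the integral (without the A² prefactor) comes out to a.
Substituting a = 3.78 gives A² = 0.2646, so A = 0.5143.

A ≈ 0.514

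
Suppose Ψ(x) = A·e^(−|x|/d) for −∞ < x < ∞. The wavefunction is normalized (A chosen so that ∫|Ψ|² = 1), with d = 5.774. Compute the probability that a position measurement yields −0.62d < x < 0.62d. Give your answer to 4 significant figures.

P ≈ 0.7106

P = ∫_{−0.62d}^{0.62d} |Ψ(x)|² dx.
Since A² = 1/(d), this is the region integral divided by the full normalization integral.
By symmetry take twice the x ≥ 0 contribution in numerator and denominator; the 2's cancel. In terms of u = x/d (A² and the length scale cancel between numerator and denominator), P = [∫_{0}^{0.62} e^(-2·u) du] / [∫_{0}^{∞} e^(-2·u) du].
Using ∫ e^(-2·u) du = -e^(-2·u)/2, the numerator is 1/2 - e^(-31/25)/2 and the denominator is 1/2.
Evaluating gives P = 0.71062.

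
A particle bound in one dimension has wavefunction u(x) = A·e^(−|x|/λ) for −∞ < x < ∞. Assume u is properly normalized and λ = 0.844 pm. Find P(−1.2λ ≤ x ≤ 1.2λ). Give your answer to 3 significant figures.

P ≈ 0.909

P = ∫_{−1.2λ}^{1.2λ} |u(x)|² dx.
Since A² = 1/(λ), this is the region integral divided by the full normalization integral.
Both integrals are even about x = 0, so only the x ≥ 0 halves are needed (the factors of 2 cancel). Let t = x/λ; then A² and the length scale cancel, so P = ∫_{0}^{1.2} e^(-2·t) dt ÷ ∫_{0}^{∞} e^(-2·t) dt.
Using ∫ e^(-2·t) dt = -e^(-2·t)/2, the numerator is 1/2 - e^(-12/5)/2 and the denominator is 1/2.
The result is P = 0.9093.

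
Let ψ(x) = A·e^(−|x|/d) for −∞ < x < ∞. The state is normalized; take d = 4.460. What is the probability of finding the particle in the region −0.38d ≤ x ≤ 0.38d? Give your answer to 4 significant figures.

P ≈ 0.5323

P = ∫_{−0.38d}^{0.38d} |ψ(x)|² dx.
Since A² = 1/(d), this is the region integral divided by the full normalization integral.
Both integrals are even about x = 0, so only the x ≥ 0 halves are needed (the factors of 2 cancel). In terms of u = x/d (A² and the length scale cancel between numerator and denominator), P = [∫_{0}^{0.38} e^(-2·u) du] / [∫_{0}^{∞} e^(-2·u) du].
With ∫ e^(-2·u) du = -e^(-2·u)/2 + C, the region integral is 1/2 - e^(-19/25)/2 and the full one is 1/2.
Evaluating gives P = 0.53233.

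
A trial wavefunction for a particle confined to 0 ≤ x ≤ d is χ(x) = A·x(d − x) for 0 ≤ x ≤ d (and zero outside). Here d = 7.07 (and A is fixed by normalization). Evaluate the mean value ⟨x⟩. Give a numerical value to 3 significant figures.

By definition ⟨x⟩ = ∫ x |χ(x)|² dx.
Expanding the polynomial and integrating term by term, evaluating both integrals, ⟨x⟩ = d/2.
Putting d = 7.07 gives 3.535.

⟨x⟩ ≈ 3.54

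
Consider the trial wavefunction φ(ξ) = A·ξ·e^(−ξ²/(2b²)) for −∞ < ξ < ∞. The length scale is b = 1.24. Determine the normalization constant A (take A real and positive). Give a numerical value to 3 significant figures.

A ≈ 0.769

The normalization condition is ∫|φ|² dξ = 1 from −∞ to ∞.
The integral (without the A² prefactor) comes out to √(π)·b^3/2.
Setting this equal to 1 gives A² = 1/(√(π)·b^3/2).
Substituting b = 1.24 gives A² = 0.5918, so A = 0.7693.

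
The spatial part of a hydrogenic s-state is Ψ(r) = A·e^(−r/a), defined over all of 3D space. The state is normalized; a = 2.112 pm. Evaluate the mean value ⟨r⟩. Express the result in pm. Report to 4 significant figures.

⟨r⟩ ≈ 3.168 pm

The expectation value is the |Ψ|²-weighted average of r: ∫ r|Ψ|² 4πr² dr.
Using ∫₀^∞ rⁿ e^(−αr) dr = n!/αⁿ⁺¹, the ratio of the moment integral to the normalization integral gives ⟨r⟩ = 3·a/2.
With a = 2.112, ⟨r⟩ = 3.1680.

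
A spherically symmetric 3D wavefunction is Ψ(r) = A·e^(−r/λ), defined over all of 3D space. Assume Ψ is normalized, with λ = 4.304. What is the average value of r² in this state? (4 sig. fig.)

The expectation value is the |Ψ|²-weighted average of r^2: ∫ r^2|Ψ|² 4πr² dr.
With ∫₀^∞ r^4 e^(−αr) dr = 4!/α^5, the ratio of the moment integral to the normalization integral gives ⟨r²⟩ = 3·λ^2.
Putting λ = 4.304 gives 55.573.

⟨r^2⟩ ≈ 55.57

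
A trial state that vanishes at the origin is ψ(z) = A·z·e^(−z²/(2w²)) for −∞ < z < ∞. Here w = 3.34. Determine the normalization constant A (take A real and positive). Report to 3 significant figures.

A ≈ 0.174

Require ∫ |ψ|² dz = 1 over the whole domain.
Differentiating ∫e^(−αz²) dz = √(π/α) under α to get the higher moments, with ψ = A·z·e^(−z²/(2w²)), the integral evaluates to A²·[√(π)·w^3/2].
Hence A² = 1/[√(π)·w^3/2].
With w = 3.34: A² = 0.03028 and A = 0.1740.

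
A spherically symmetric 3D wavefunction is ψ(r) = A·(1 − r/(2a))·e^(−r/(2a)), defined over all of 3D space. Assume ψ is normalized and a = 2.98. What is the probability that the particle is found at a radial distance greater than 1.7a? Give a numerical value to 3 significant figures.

P ≈ 0.948

With dV = 4πr²dr, the probability is ∫|ψ|² dV over r > 1.7a.
The full normalization integral is A²·[8·π·a^3] = 1, fixing A².
Let u = r/a; then A², 4π and the length scale all cancel, so P = ∫_{1.7}^{∞} u^2·(1 - u/2)^2·e^(-u) du ÷ ∫_{0}^{∞} u^2·(1 - u/2)^2·e^(-u) du.
Using ∫ u^2·(1 - u/2)^2·e^(-u) du = -(u^4/4 + u^2 + 2·u + 2)·e^(-u), the numerator is ≈ 1.8959 and the denominator is 2.
The region integral divided by the full integral gives P = 0.9479.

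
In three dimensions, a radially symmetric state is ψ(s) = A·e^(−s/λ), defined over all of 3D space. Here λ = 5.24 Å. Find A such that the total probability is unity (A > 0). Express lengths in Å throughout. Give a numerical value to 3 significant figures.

A ≈ 0.0470 Å^(-3/2)

Require ∫ |ψ|² 4πs² ds = 1 over the whole domain.
The angular integral contributes 4π, leaving ∫₀^∞ s²|ψ|² ds.
With ∫₀^∞ s^2 e^(−αs) ds = 2!/α^3, ∫|ψ|² 4πs² ds = A²·(π·λ^3).
Setting this equal to 1 gives A² = 1/(π·λ^3).
With λ = 5.24: A² = 0.002212 and A = 0.04704.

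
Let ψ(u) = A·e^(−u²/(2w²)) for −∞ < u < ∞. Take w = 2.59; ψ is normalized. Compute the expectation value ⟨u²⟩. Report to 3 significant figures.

By definition ⟨u²⟩ = ∫ u^2 |ψ(u)|² du.
Since the A² factors cancel between numerator and denominator, ⟨u²⟩ = w^2/2.
Putting w = 2.59 gives 3.354.

⟨u^2⟩ ≈ 3.35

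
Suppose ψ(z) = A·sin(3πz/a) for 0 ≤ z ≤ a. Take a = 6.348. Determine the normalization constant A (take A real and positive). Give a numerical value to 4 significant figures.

The normalization condition is ∫|ψ|² dz = 1 from 0 to a.
The integral (without the A² prefactor) comes out to a/2.
So A² = (a/2)^(−1).
Plugging in a = 6.348 yields A = 0.56130.

A ≈ 0.5613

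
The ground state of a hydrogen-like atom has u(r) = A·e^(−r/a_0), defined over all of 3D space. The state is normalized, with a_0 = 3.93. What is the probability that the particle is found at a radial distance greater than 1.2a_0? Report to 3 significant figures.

With dV = 4πr²dr, the probability is ∫|u|² dV over r > 1.2a_0.
Normalization gives A² = 1/(π·a_0^3).
In terms of t = r/a_0 (A², 4π and the length scale all cancel between numerator and denominator), P = [∫_{1.2}^{∞} t^2·e^(-2·t) dt] / [∫_{0}^{∞} t^2·e^(-2·t) dt].
An antiderivative of t^2·e^(-2·t) is -(2·t^2 + 2·t + 1)·e^(-2·t)/4; evaluating from 1.2 to ∞ gives 157·e^(-12/5)/100, while the full integral is 1/4.
Taking the ratio yields P = 0.5697.

P ≈ 0.570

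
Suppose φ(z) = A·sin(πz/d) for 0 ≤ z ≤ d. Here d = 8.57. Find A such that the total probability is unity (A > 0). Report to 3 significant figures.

A ≈ 0.483

We need A² ∫|f|² dz = 1, taking the integral from 0 to d.
With ∫₀^d sin²(nπz/d) dz = d/2, the integral (without the A² prefactor) comes out to d/2.
So A² = (d/2)^(−1).
Plugging in d = 8.57 yields A = 0.4831.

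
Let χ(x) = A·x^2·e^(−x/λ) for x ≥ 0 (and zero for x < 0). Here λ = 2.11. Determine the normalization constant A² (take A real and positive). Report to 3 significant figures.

Normalization requires ∫|χ|² dx = 1, integrated from 0 to ∞.
The integral (without the A² prefactor) comes out to 3·λ^5/4.
So A² = (3·λ^5/4)^(−1).
Plugging in λ = 2.11 yields A = 0.1786.

A^2 ≈ 0.0319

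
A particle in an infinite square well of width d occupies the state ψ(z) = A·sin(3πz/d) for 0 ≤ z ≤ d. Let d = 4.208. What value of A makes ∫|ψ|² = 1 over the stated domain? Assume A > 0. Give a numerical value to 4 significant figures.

The normalization condition is ∫|ψ|² dz = 1 from 0 to d.
With ψ = A·sin(3πz/d), the integral evaluates to A²·[d/2].
So A² = (d/2)^(−1).
Plugging in d = 4.208 yields A = 0.68941.

A ≈ 0.6894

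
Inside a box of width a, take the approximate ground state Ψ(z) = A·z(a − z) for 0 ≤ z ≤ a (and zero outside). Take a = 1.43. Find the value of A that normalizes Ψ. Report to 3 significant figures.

The normalization condition is ∫|Ψ|² dz = 1 from 0 to a.
With Ψ = A·z(a − z), the integral evaluates to A²·[a^5/30].
Setting this equal to 1 gives A² = 1/(a^5/30).
Substituting a = 1.43 gives A² = 5.017, so A = 2.240.

A ≈ 2.24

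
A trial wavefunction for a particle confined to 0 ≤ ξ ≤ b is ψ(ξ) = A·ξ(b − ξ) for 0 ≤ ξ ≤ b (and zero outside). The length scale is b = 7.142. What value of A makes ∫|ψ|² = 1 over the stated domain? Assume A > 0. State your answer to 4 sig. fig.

Require ∫ |ψ|² dξ = 1 over the whole domain.
Expanding the polynomial and integrating term by term, with ψ = A·ξ(b − ξ), the integral evaluates to A²·[b^5/30].
Hence A² = 1/[b^5/30].
Substituting b = 7.142 gives A² = 0.0016144, so A = 0.040180.

A ≈ 0.04018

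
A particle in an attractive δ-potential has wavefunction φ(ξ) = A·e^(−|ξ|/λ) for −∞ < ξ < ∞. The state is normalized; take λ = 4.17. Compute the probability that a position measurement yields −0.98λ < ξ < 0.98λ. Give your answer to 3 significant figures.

The probability is P = ∫ |φ|² dξ over [−0.98λ, 0.98λ].
The normalization integral ∫|φ|²dξ over the whole domain equals λ·A², and A² cancels in the ratio.
By symmetry take twice the ξ ≥ 0 contribution in numerator and denominator; the 2's cancel. Substituting u = ξ/λ, A² and the length scale cancel in the ratio: P = ∫_{0}^{0.98} e^(-2·u) du / ∫_{0}^{∞} e^(-2·u) du.
Using ∫ e^(-2·u) du = -e^(-2·u)/2, the numerator is 1/2 - e^(-49/25)/2 and the denominator is 1/2.
This works out to P = 0.8591.

P ≈ 0.859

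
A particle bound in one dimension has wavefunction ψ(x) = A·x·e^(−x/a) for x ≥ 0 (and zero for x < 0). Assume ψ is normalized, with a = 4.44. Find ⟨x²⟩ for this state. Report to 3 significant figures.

By definition ⟨x²⟩ = ∫ x^2 |ψ(x)|² dx.
Since the A² factors cancel between numerator and denominator, ⟨x²⟩ = 3·a^2.
Putting a = 4.44 gives 59.14.

⟨x^2⟩ ≈ 59.1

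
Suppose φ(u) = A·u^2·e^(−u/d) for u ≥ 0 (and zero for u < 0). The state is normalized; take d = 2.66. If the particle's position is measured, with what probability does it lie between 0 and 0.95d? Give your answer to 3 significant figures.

P ≈ 0.0441

|φ|² is the probability density, so P = ∫_{0}^{0.95d} |φ|² du.
Since A² = 1/(3·d^5/4), this is the region integral divided by the full normalization integral.
Let t = u/d; then A² and the length scale cancel, so P = ∫_{0}^{0.95} t^4·e^(-2·t) dt ÷ ∫_{0}^{∞} t^4·e^(-2·t) dt.
An antiderivative of t^4·e^(-2·t) is -(t^4/2 + t^3 + 3·t^2/2 + 3·t/2 + 3/4)·e^(-2·t); evaluating from 0 to 0.95 gives ≈ 0.033061, while the full integral is 3/4.
This works out to P = 0.04408.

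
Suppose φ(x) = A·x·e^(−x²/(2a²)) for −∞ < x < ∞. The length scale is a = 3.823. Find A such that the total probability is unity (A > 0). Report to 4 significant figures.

A ≈ 0.1421

We need A² ∫|f|² dx = 1, taking the integral from −∞ to ∞.
Carrying out the integral gives A² · √(π)·a^3/2.
With a = 3.823: A² = 0.020195 and A = 0.14211.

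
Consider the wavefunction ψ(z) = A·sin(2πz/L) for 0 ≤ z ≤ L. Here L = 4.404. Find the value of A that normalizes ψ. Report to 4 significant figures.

The normalization condition is ∫|ψ|² dz = 1 from 0 to L.
With ψ = A·sin(2πz/L), the integral evaluates to A²·[L/2].
Setting this equal to 1 gives A² = 1/(L/2).
Substituting L = 4.404 gives A² = 0.45413, so A = 0.67389.

A ≈ 0.6739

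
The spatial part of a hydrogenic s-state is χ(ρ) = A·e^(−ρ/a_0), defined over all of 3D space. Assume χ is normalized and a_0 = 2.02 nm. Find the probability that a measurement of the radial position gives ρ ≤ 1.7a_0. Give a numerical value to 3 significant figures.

P ≈ 0.660

P = ∫ |χ|² 4πρ² dρ over ρ ≤ 1.7a_0.
Normalization gives A² = 1/(π·a_0^3).
Substituting u = ρ/a_0, A², 4π and the length scale all cancel in the ratio: P = ∫_{0}^{1.7} u^2·e^(-2·u) du / ∫_{0}^{∞} u^2·e^(-2·u) du.
Using ∫ u^2·e^(-2·u) du = -(2·u^2 + 2·u + 1)·e^(-2·u)/4, the numerator is 1/4 - 509·e^(-17/5)/200 and the denominator is 1/4.
This evaluates to P = 0.6603.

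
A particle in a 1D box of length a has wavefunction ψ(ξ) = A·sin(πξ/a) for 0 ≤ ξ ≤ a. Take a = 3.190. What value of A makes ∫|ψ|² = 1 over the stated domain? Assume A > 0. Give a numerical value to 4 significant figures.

The normalization condition is ∫|ψ|² dξ = 1 from 0 to a.
Using sin²θ = (1 − cos 2θ)/2, with ψ = A·sin(πξ/a), the integral evaluates to A²·[a/2].
Hence A² = 1/[a/2].
Plugging in a = 3.190 yields A = 0.79181.

A ≈ 0.7918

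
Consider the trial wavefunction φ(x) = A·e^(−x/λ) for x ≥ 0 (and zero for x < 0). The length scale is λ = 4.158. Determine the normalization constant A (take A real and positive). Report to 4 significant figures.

We need A² ∫|f|² dx = 1, taking the integral from 0 to ∞.
Using ∫₀^∞ xⁿ e^(−αx) dx = n!/αⁿ⁺¹, ∫|φ|² dx = A²·(λ/2).
Hence A² = 1/[λ/2].
With λ = 4.158: A² = 0.48100 and A = 0.69354.

A ≈ 0.6935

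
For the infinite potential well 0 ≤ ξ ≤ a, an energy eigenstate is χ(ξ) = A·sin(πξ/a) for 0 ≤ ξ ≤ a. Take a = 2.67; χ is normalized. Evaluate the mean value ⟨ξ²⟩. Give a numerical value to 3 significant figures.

⟨ξ^2⟩ ≈ 2.02

By definition ⟨ξ²⟩ = ∫ ξ^2 |χ(ξ)|² dξ.
With ∫₀^a sin²(nπξ/a) dξ = a/2, the ratio of the moment integral to the normalization integral gives ⟨ξ²⟩ = -a^2/(2·π^2) + a^2/3.
With a = 2.67, ⟨ξ^2⟩ = 2.015.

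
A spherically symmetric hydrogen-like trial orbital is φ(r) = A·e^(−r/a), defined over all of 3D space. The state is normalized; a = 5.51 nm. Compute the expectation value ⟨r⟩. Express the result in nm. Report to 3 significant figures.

By definition ⟨r⟩ = ∫ r |φ(r)|² 4πr² dr.
With ∫₀^∞ r^3 e^(−αr) dr = 3!/α^4, the ratio of the moment integral to the normalization integral gives ⟨r⟩ = 3·a/2.
Putting a = 5.51 gives 8.265.

⟨r⟩ ≈ 8.27 nm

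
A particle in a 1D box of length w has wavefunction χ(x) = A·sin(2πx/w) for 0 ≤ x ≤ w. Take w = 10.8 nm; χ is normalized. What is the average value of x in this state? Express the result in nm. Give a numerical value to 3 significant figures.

⟨x⟩ ≈ 5.40 nm

The expectation value is the |χ|²-weighted average of x: ∫ x|χ|² dx.
Using sin²θ = (1 − cos 2θ)/2, since the A² factors cancel between numerator and denominator, ⟨x⟩ = w/2.
Putting w = 10.8 gives 5.400.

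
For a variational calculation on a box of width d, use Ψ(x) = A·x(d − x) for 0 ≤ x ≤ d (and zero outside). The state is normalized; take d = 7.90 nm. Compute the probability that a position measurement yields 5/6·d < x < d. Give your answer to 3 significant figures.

P ≈ 0.0355

P = ∫_{5/6·d}^{d} |Ψ(x)|² dx.
The normalization integral ∫|Ψ|²dx over the whole domain equals d^5/30·A², and A² cancels in the ratio.
Substituting u = x/d, A² and the length scale cancel in the ratio: P = ∫_{5/6}^{1} u^2·(1 - u)^2 du / ∫_{0}^{1} u^2·(1 - u)^2 du.
Using ∫ u^2·(1 - u)^2 du = u^3·(6·u^2 - 15·u + 10)/30, the numerator is ≈ 0.0011831 and the denominator is 1/30.
Taking the ratio, P = 23/648.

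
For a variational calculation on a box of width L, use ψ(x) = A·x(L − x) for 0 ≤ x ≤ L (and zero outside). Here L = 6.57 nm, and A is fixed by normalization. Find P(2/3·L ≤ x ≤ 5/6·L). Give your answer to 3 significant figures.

P ≈ 0.174

P = ∫_{2/3·L}^{5/6·L} |ψ(x)|² dx.
With A² fixed by ∫|ψ|² = 1, i.e. A² = (L^5/30)^(−1), substitute and integrate.
Let u = x/L; then A² and the length scale cancel, so P = ∫_{2/3}^{5/6} u^2·(1 - u)^2 du ÷ ∫_{0}^{1} u^2·(1 - u)^2 du.
Using ∫ u^2·(1 - u)^2 du = u^3·(6·u^2 - 15·u + 10)/30, the numerator is ≈ 0.0058128 and the denominator is 1/30.
This works out to P = 113/648.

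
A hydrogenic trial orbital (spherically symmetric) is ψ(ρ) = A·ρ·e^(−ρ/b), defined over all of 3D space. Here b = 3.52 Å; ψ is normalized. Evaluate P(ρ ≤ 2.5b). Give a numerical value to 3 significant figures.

P ≈ 0.560

Integrate the radial probability density 4πρ²|ψ|² over ρ ≤ 2.5b.
The full normalization integral is A²·[3·π·b^5] = 1, fixing A².
Let u = ρ/b; then A², 4π and the length scale all cancel, so P = ∫_{0}^{2.5} u^4·e^(-2·u) du ÷ ∫_{0}^{∞} u^4·e^(-2·u) du.
Using ∫ u^4·e^(-2·u) du = -(u^4/2 + u^3 + 3·u^2/2 + 3·u/2 + 3/4)·e^(-2·u), the numerator is 3/4 - 1569·e^(-5)/32 and the denominator is 3/4.
This evaluates to P = 0.5595.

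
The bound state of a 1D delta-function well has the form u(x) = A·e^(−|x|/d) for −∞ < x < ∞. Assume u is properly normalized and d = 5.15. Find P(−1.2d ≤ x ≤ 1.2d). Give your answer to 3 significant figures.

P ≈ 0.909

The probability is P = ∫ |u|² dx over [−1.2d, 1.2d].
With A² fixed by ∫|u|² = 1, i.e. A² = (d)^(−1), substitute and integrate.
Both integrals are even about x = 0, so only the x ≥ 0 halves are needed (the factors of 2 cancel). In terms of t = x/d (A² and the length scale cancel between numerator and denominator), P = [∫_{0}^{1.2} e^(-2·t) dt] / [∫_{0}^{∞} e^(-2·t) dt].
Using ∫ e^(-2·t) dt = -e^(-2·t)/2, the numerator is 1/2 - e^(-12/5)/2 and the denominator is 1/2.
Evaluating gives P = 0.9093.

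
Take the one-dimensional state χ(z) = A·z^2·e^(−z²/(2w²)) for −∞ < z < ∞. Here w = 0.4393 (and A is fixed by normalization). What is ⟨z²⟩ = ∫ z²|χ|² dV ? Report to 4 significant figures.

⟨z^2⟩ ≈ 0.4825

The expectation value is the |χ|²-weighted average of z^2: ∫ z^2|χ|² dz.
The ratio of the moment integral to the normalization integral gives ⟨z²⟩ = 5·w^2/2.
Putting w = 0.4393 gives 0.48246.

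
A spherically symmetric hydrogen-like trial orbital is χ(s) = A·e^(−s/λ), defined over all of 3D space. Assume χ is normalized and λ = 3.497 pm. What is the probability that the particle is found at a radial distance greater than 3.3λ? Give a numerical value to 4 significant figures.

P ≈ 0.03997

Integrate the radial probability density 4πs²|χ|² over s > 3.3λ.
The full normalization integral is A²·[π·λ^3] = 1, fixing A².
In terms of u = s/λ (A², 4π and the length scale all cancel between numerator and denominator), P = [∫_{3.3}^{∞} u^2·e^(-2·u) du] / [∫_{0}^{∞} u^2·e^(-2·u) du].
An antiderivative of u^2·e^(-2·u) is -(2·u^2 + 2·u + 1)·e^(-2·u)/4; evaluating from 3.3 to ∞ gives 1469·e^(-33/5)/200, while the full integral is 1/4.
The region integral divided by the full integral gives P = 0.039968.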